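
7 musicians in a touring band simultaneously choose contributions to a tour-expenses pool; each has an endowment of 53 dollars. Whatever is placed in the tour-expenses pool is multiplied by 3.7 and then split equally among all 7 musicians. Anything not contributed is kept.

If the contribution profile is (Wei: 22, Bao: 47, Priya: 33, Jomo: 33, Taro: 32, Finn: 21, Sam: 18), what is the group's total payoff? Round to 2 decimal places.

927.20 dollars

Total contributed: 22 + 47 + 33 + 33 + 32 + 21 + 18 = 206; total kept: 7 × 53 − 206 = 165.
The tour-expenses pool pays out 3.7 × 206 = 762.20 in aggregate.
Group total = 165 + 762.20 = 927.20.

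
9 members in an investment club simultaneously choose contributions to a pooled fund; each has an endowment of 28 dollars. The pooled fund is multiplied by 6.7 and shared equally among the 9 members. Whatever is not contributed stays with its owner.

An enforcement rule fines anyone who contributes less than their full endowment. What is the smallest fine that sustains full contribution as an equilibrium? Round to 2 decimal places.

Given the others contribute fully, the best deviation is to contribute 0 (any partial contribution still incurs the fine and gives up units whose private return 0.7444 is below 1).
Deviating from 28 to 0 saves 28 dollars but forfeits the deviator's share of the drop in the pooled fund: 6.7/9 × 28 = 20.84.
So the deviation gain is 28 − 20.84 = 7.16, and the fine must be at least 7.16 dollars to wipe it out.

7.16 dollars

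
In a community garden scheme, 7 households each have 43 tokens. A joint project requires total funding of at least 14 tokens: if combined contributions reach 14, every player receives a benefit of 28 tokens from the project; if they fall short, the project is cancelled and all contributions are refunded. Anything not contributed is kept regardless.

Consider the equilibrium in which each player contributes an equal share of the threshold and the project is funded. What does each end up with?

69 tokens

Equal share of the threshold: 14/7 = 2.
At this profile no one gains by cutting their contribution: any cut drops the total below 14, the project is cancelled, contributions are refunded, and the deviator ends with 43, which is less than 43 − 2 + 28 = 69. Contributing more than 2 just wastes the excess. So contributing exactly 2 is a best response.
Each player's payoff: 43 − 2 + 28 = 69.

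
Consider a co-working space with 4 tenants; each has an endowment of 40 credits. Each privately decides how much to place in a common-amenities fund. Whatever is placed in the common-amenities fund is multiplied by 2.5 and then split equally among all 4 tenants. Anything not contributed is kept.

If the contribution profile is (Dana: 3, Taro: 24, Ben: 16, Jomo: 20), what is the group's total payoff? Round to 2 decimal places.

Total contributed: 3 + 24 + 16 + 20 = 63; total kept: 4 × 40 − 63 = 97.
The common-amenities fund pays out 2.5 × 63 = 157.50 in aggregate.
Group total = 97 + 157.50 = 254.50.

254.50 credits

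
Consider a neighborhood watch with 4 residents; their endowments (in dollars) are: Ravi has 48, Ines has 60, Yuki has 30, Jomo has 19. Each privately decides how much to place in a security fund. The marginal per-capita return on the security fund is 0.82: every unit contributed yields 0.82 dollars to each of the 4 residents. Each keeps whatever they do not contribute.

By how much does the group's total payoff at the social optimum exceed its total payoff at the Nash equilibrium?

The private return per contributed unit is 0.82 < 1 for everyone, so the Nash equilibrium is zero contribution and the group total is Σ E_j = 48 + 60 + 30 + 19 = 157.
Each contributed unit returns 3.280 to the group, so the social optimum is full contribution by everyone: group total = 3.280 × 157 = 514.96.
Efficiency loss = (3.280 − 1) × 157 = 357.96.

357.96 dollars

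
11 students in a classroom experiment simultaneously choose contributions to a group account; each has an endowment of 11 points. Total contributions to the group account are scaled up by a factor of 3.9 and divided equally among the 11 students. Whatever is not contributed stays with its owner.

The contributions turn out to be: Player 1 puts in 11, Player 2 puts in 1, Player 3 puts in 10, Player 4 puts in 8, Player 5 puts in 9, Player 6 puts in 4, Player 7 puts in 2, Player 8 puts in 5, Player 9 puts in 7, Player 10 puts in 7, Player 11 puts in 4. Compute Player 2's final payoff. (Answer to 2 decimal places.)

Total contributed: 11 + 1 + 10 + 8 + 9 + 4 + 2 + 5 + 7 + 7 + 4 = 68.
Each receives 3.9 × 68 / 11 = 24.11 from the group account.
Player 2 keeps 11 − 1 = 10, so Player 2's payoff is 10 + 24.11 = 34.11.

34.11 points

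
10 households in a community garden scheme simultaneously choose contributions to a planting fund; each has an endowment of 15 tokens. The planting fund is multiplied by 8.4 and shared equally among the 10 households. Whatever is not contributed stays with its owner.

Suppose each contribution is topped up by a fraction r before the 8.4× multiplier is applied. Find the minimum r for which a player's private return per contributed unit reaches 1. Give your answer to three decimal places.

0.190

With matching at rate r, one contributed unit becomes (1 + r) in the planting fund and returns 8.4 × (1 + r) / 10 to the contributor.
Setting this equal to 1: 1 + r = 10/8.4 = 1.1905.
So the minimum matching rate is r = 1.1905 − 1 = 0.190.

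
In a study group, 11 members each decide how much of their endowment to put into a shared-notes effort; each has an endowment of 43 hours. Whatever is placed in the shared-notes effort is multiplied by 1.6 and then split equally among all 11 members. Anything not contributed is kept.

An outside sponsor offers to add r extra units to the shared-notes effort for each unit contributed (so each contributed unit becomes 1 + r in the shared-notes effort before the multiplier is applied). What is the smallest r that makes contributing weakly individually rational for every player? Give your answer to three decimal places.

5.875

With matching at rate r, one contributed unit becomes (1 + r) in the shared-notes effort and returns 1.6 × (1 + r) / 11 to the contributor.
Setting this equal to 1: 1 + r = 11/1.6 = 6.8750.
So the minimum matching rate is r = 6.8750 − 1 = 5.875.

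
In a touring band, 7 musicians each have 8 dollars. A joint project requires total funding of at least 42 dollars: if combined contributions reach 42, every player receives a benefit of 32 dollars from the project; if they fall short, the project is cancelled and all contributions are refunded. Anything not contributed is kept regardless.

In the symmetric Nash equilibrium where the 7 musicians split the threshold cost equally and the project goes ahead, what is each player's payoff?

34 dollars

Equal share of the threshold: 42/7 = 6.
At this profile no one gains by cutting their contribution: any cut drops the total below 42, the project is cancelled, contributions are refunded, and the deviator ends with 8, which is less than 8 − 6 + 32 = 34. Contributing more than 6 just wastes the excess. So contributing exactly 6 is a best response.
Each player's payoff: 8 − 6 + 32 = 34.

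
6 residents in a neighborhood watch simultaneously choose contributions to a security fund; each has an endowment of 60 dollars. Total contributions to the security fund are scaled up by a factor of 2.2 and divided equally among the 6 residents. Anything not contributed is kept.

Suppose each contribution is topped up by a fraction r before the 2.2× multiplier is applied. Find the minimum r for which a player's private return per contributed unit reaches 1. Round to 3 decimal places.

With matching at rate r, one contributed unit becomes (1 + r) in the security fund and returns 2.2 × (1 + r) / 6 to the contributor.
Setting this equal to 1: 1 + r = 6/2.2 = 2.7273.
So the minimum matching rate is r = 2.7273 − 1 = 1.727.

1.727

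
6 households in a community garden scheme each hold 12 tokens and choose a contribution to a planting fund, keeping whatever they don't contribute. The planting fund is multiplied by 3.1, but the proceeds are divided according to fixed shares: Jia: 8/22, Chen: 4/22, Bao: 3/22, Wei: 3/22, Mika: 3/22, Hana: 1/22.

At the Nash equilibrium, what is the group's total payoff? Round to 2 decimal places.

97.20 tokens

A player with share s gets back 3.1·s per unit contributed, so full contribution is dominant for anyone with s > 1/3.1 = 0.3226 and zero contribution is dominant for anyone below.
The only share above 0.3226 is Jia's 8/22, contributing 12; the remaining 5 contribute 0. Total contributed: 12.
The planting fund pays out 3.1 × 12 = 37.20 in total (split across the unequal shares, but the aggregate is all that matters for the group sum).
The 5 free-riders keep 12 each, adding 60. Group total = 60 + 37.20 = 97.20.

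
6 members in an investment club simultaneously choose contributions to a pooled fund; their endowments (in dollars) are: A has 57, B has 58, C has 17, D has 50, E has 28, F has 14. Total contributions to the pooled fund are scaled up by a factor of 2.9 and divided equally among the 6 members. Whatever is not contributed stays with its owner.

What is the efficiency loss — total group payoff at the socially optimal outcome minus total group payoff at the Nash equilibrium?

425.60 dollars

The private return per contributed unit is 2.9/6 = 0.4833 < 1 for every player regardless of endowment, so the Nash equilibrium is zero contribution and the group total is Σ E_j = 57 + 58 + 17 + 50 + 28 + 14 = 224.
Each contributed unit returns 2.900 to the group, so the social optimum is full contribution by everyone: group total = 2.900 × 224 = 649.60.
Efficiency loss = (2.900 − 1) × 224 = 425.60.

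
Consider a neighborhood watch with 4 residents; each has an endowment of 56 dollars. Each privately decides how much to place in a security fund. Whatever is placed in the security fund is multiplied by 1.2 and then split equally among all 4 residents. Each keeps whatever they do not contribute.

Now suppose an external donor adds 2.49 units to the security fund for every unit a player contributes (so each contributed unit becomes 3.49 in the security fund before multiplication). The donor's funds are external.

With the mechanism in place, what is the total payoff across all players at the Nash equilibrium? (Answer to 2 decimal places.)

938.11 dollars

With the mechanism, a contributed unit returns 1.2 × 3.49 / 4 = 1.0470 per unit of net cost to the contributor — now above 1 — so contributing fully is weakly dominant for every player.
At the Nash equilibrium everyone contributes 56. Group total payoff = 1.2 × 3.49 × 224 = 938.11.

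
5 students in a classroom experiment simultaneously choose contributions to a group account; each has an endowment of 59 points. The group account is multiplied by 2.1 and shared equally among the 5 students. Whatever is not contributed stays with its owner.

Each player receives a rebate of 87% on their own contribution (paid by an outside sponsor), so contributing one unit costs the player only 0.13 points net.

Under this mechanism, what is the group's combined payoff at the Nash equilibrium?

With the mechanism, a contributed unit returns (2.1/5) / 0.13 = 3.2308 per unit of net cost to the contributor — now above 1 — so contributing fully is weakly dominant for every player.
So the Nash equilibrium is full contribution by all 5; the group earns 5 × (59 × 0.87 + 2.1 × 59) = 876.15.

876.15 points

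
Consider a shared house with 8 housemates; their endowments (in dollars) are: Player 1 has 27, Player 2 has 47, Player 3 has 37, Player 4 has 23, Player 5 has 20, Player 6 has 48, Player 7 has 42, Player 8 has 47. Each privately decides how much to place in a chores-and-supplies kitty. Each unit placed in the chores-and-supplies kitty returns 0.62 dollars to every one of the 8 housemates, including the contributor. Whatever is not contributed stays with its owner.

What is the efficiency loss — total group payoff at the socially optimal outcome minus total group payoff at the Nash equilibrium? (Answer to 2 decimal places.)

The private return per contributed unit is 0.62 < 1 for everyone, so the Nash equilibrium is zero contribution and the group total is Σ E_j = 27 + 47 + 37 + 23 + 20 + 48 + 42 + 47 = 291.
Each contributed unit returns 4.960 to the group, so the social optimum is full contribution by everyone: group total = 4.960 × 291 = 1443.36.
Efficiency loss = (4.960 − 1) × 291 = 1152.36.

1152.36 dollars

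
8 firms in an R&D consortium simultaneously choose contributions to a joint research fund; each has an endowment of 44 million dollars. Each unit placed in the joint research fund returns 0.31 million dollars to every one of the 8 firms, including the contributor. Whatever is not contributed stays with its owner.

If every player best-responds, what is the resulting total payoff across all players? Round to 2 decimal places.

The private return per contributed unit is 0.31 < 1, so contributing 0 is dominant for every player. At the Nash equilibrium everyone keeps their 44, and the group total is 8 × 44 = 352.

352.00 million dollars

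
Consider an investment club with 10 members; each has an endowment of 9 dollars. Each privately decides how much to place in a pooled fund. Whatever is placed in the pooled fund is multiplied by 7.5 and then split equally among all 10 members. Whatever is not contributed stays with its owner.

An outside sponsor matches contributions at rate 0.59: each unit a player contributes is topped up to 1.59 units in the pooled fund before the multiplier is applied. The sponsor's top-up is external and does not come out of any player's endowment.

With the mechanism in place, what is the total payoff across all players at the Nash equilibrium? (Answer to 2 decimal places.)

1073.25 dollars

The effective private return per unit is now 7.5 × 1.59 / 10 = 1.1925 > 1, so every player's dominant strategy flips to full contribution.
At the Nash equilibrium everyone contributes 9. Group total payoff = 7.5 × 1.59 × 90 = 1073.25.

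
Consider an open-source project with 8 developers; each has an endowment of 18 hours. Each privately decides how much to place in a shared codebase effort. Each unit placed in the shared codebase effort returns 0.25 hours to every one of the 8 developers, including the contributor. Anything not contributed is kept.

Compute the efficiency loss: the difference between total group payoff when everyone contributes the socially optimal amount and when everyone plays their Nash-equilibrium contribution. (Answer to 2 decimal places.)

144.00 hours

The private return per contributed unit is 0.25 < 1, so contributing 0 is dominant for every player. At the Nash equilibrium everyone keeps their 18, and the group total is 8 × 18 = 144.
Each contributed unit returns 2.000 to the group as a whole (0.25 to each of 8 players), which exceeds 1, so the social optimum is full contribution: group total = 2.000 × 144 = 288.00.
Efficiency loss = 288.00 − 144 = 144.00.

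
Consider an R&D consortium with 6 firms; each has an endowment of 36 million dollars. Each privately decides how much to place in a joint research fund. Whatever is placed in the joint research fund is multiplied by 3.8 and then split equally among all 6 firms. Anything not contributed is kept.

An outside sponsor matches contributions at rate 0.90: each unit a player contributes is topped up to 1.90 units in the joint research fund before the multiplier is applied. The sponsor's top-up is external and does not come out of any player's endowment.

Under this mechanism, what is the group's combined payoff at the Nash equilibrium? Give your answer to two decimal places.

1559.52 million dollars

The effective private return per unit is now 3.8 × 1.90 / 6 = 1.2033 > 1, so every player's dominant strategy flips to full contribution.
So the Nash equilibrium is full contribution by all 6; the group earns 3.8 × 1.90 × 216 = 1559.52.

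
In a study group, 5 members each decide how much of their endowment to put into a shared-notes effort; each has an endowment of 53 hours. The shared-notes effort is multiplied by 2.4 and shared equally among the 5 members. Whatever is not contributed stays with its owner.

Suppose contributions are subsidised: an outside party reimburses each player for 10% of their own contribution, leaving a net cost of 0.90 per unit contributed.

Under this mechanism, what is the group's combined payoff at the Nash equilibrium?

Even with the mechanism, each unit contributed returns only (2.4/5) / 0.90 = 0.5333 per unit of net cost, so contributing nothing is still dominant.
Everyone keeps their endowment and the group total is 5 × 53 = 265.

265.00 hours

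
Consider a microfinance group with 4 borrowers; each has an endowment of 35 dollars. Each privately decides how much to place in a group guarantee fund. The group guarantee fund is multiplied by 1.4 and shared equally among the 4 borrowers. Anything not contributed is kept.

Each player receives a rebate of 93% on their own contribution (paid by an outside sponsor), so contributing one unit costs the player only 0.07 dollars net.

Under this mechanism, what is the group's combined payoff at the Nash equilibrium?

326.20 dollars

With the mechanism, a contributed unit returns (1.4/4) / 0.07 = 5.0000 per unit of net cost to the contributor — now above 1 — so contributing fully is weakly dominant for every player.
At the Nash equilibrium everyone contributes 35. Group total payoff = 4 × (35 × 0.93 + 1.4 × 35) = 326.20.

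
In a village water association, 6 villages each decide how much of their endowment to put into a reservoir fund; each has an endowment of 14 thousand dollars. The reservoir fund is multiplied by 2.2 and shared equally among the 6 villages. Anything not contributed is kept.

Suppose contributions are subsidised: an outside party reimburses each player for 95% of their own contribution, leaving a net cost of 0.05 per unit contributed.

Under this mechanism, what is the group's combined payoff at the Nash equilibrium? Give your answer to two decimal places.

264.60 thousand dollars

Under the mechanism each unit contributed yields (2.2/6) / 0.05 = 7.3333 back to its contributor per unit of net cost, which exceeds 1, making full contribution the dominant choice for everyone.
So the Nash equilibrium is full contribution by all 6; the group earns 6 × (14 × 0.95 + 2.2 × 14) = 264.60.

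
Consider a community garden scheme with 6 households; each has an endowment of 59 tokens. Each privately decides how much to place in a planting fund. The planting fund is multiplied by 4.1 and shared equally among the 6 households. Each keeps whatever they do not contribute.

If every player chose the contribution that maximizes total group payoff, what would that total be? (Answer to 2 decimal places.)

Each contributed unit returns 4.100 to the group as a whole (0.6833 to each of 6 players), which exceeds 1, so the social optimum is full contribution: group total = 4.100 × 354 = 1451.40.

1451.40 tokens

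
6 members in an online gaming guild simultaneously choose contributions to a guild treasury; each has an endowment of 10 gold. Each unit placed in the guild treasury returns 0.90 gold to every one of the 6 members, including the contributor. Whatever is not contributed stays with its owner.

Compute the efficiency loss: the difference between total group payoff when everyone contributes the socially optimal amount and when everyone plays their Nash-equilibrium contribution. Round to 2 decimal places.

The private return per contributed unit is 0.90 < 1, so contributing 0 is dominant for every player. At the Nash equilibrium everyone keeps their 10, and the group total is 6 × 10 = 60.
Each contributed unit returns 5.400 to the group as a whole (0.90 to each of 6 players), which exceeds 1, so the social optimum is full contribution: group total = 5.400 × 60 = 324.00.
Efficiency loss = 324.00 − 60 = 264.00.

264.00 gold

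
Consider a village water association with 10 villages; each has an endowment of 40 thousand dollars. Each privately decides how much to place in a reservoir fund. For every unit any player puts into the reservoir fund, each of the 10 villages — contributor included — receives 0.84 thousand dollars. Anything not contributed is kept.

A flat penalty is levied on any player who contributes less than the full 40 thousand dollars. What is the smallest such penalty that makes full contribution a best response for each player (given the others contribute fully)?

Given the others contribute fully, the best deviation is to contribute 0 (any partial contribution still incurs the fine and gives up units whose private return 0.84 is below 1).
Deviating from 40 to 0 saves 40 thousand dollars but forfeits the deviator's share of the drop in the reservoir fund: 0.84 × 40 = 33.60.
So the deviation gain is 40 − 33.60 = 6.40, and the fine must be at least 6.40 thousand dollars to wipe it out.

6.40 thousand dollars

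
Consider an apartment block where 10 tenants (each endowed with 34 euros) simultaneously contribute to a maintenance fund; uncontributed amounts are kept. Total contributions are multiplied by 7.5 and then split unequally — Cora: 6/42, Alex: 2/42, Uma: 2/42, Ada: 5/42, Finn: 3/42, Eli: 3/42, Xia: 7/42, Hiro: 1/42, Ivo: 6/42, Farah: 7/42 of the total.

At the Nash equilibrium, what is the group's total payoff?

Each unit j contributes comes back to j as 7.5 × (j's share), so j prefers to contribute only if that share exceeds 1/7.5 = 0.1333; otherwise keeping the unit dominates.
Cora, Xia, Ivo and Farah clear that bar, contributing 34 each; the remaining 6 contribute 0. Total contributed: 136.
The maintenance fund pays out 7.5 × 136 = 1020.00 in total (split across the unequal shares, but the aggregate is all that matters for the group sum).
The 6 free-riders keep 34 each, adding 204. Group total = 204 + 1020.00 = 1224.00.

1224.00 euros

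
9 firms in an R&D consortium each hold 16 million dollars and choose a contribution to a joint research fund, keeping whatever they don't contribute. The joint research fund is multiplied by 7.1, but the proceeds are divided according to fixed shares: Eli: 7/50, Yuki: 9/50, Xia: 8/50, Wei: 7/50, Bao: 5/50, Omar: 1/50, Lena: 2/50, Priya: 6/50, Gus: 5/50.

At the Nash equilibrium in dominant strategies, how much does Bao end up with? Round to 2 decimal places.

Each unit j contributes comes back to j as 7.1 × (j's share), so j prefers to contribute only if that share exceeds 1/7.1 = 0.1408; otherwise keeping the unit dominates.
Yuki and Xia are above the threshold, contributing 16 each; the remaining 7 contribute 0. Total contributed: 32.
Bao keeps 16 and receives 7.1 × 32 × 5/50 = 22.72 from the joint research fund, for a payoff of 38.72.

38.72 million dollars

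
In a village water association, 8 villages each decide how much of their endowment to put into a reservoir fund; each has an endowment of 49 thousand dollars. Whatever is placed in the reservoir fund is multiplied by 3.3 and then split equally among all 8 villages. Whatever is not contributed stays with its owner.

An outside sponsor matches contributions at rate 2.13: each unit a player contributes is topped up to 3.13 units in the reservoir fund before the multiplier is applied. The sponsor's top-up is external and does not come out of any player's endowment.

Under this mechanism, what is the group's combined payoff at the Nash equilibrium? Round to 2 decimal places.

Under the mechanism each unit contributed yields 3.3 × 3.13 / 8 = 1.2911 back to its contributor per unit of net cost, which exceeds 1, making full contribution the dominant choice for everyone.
So the Nash equilibrium is full contribution by all 8; the group earns 3.3 × 3.13 × 392 = 4048.97.

4048.97 thousand dollars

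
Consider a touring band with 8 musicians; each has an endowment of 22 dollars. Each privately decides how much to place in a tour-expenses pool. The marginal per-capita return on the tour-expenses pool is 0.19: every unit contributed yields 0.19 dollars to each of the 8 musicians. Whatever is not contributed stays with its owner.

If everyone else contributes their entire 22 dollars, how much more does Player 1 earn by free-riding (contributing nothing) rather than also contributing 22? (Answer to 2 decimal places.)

Switching from a contribution of 22 to 0 lets Player 1 keep an extra 22 dollars, but lowers the tour-expenses pool by 22, which costs Player 1 their own share of that drop: 0.19 × 22 = 4.18.
Net gain = 22 − 4.18 = 17.82. The private return per contributed unit (0.19) is below 1, so free-riding is indeed the best response regardless of what the others do.

17.82 dollars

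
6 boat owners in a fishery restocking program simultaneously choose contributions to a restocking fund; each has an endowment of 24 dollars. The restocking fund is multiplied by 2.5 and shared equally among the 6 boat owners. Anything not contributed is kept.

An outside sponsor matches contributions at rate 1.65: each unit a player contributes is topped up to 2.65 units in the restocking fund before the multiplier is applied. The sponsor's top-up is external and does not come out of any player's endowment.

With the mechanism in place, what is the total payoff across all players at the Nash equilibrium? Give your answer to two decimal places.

954.00 dollars

The effective private return per unit is now 2.5 × 2.65 / 6 = 1.1042 > 1, so every player's dominant strategy flips to full contribution.
At the Nash equilibrium everyone contributes 24. Group total payoff = 2.5 × 2.65 × 144 = 954.00.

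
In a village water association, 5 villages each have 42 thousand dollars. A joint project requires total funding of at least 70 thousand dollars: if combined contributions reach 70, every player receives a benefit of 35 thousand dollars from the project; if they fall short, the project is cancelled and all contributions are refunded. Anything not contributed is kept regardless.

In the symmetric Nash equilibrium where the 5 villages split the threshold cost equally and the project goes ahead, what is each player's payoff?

63 thousand dollars

Equal share of the threshold: 70/5 = 14.
At this profile no one gains by cutting their contribution: any cut drops the total below 70, the project is cancelled, contributions are refunded, and the deviator ends with 42, which is less than 42 − 14 + 35 = 63. Contributing more than 14 just wastes the excess. So contributing exactly 14 is a best response.
Each player's payoff: 42 − 14 + 35 = 63.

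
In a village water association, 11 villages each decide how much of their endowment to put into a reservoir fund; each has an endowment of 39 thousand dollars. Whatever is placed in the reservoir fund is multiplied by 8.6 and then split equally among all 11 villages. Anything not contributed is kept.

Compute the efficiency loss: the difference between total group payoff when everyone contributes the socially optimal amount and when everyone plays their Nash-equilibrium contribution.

Each contributed unit returns 8.6/11 = 0.7818 to its contributor — below 1 — so contributing 0 is dominant for every player. At the Nash equilibrium everyone keeps their 39, and the group total is 11 × 39 = 429.
Each contributed unit returns 8.600 to the group as a whole (0.7818 to each of 11 players), which exceeds 1, so the social optimum is full contribution: group total = 8.600 × 429 = 3689.40.
Efficiency loss = 3689.40 − 429 = 3260.40.

3260.40 thousand dollars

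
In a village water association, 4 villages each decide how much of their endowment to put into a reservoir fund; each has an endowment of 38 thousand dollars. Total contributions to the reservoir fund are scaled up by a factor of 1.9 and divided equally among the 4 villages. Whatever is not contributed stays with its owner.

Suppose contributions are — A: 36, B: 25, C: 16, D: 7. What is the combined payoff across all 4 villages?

Total contributed: 36 + 25 + 16 + 7 = 84; total kept: 4 × 38 − 84 = 68.
The reservoir fund pays out 1.9 × 84 = 159.60 in aggregate.
Group total = 68 + 159.60 = 227.60.

227.60 thousand dollars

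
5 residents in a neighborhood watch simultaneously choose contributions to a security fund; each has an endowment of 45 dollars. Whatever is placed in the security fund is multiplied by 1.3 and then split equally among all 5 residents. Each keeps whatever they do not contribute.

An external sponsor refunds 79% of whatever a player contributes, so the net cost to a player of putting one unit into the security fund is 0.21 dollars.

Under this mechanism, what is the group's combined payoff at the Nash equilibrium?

470.25 dollars

With the mechanism, a contributed unit returns (1.3/5) / 0.21 = 1.2381 per unit of net cost to the contributor — now above 1 — so contributing fully is weakly dominant for every player.
At the Nash equilibrium everyone contributes 45. Group total payoff = 5 × (45 × 0.79 + 1.3 × 45) = 470.25.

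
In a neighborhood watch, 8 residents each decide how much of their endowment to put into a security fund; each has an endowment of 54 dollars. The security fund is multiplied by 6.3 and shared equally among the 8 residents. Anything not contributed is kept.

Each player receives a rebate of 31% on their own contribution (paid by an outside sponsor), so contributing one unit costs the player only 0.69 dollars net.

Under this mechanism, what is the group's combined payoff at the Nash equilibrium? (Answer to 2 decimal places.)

2855.52 dollars

The effective private return per unit is now (6.3/8) / 0.69 = 1.1413 > 1, so every player's dominant strategy flips to full contribution.
So the Nash equilibrium is full contribution by all 8; the group earns 8 × (54 × 0.31 + 6.3 × 54) = 2855.52.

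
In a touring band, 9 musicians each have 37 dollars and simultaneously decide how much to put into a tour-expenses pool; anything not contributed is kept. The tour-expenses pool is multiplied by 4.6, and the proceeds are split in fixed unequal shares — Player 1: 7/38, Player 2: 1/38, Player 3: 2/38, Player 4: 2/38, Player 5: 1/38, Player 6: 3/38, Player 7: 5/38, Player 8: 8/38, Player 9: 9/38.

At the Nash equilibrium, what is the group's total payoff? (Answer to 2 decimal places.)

466.20 dollars

For player j, contributing a unit is worthwhile iff 4.6 × (j's share) ≥ 1, i.e. iff j's share is at least 0.2174.
The only share above 0.2174 is Player 9's 9/38, contributing 37; the remaining 8 contribute 0. Total contributed: 37.
The tour-expenses pool pays out 4.6 × 37 = 170.20 in total (split across the unequal shares, but the aggregate is all that matters for the group sum).
The 8 free-riders keep 37 each, adding 296. Group total = 296 + 170.20 = 466.20.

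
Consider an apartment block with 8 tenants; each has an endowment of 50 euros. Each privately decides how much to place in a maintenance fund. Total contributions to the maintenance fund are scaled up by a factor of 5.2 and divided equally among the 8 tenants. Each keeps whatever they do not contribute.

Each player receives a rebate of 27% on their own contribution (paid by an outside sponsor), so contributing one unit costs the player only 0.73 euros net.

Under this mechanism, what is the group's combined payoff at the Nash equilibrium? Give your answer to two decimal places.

With the mechanism, a contributed unit returns (5.2/8) / 0.73 = 0.8904 per unit of net cost — still below 1 — so contributing 0 remains dominant for every player.
At the Nash equilibrium no one contributes; group total payoff = 8 × 50 = 400.

400.00 euros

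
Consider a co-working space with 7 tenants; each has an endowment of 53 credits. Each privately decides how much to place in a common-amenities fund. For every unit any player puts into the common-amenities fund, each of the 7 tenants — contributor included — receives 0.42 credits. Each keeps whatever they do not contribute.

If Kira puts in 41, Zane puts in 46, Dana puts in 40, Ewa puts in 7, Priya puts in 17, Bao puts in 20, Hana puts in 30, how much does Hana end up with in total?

Total contributed: 41 + 46 + 40 + 7 + 17 + 20 + 30 = 201.
Each receives 0.42 × 201 = 84.42 from the common-amenities fund.
Hana keeps 53 − 30 = 23, so Hana's payoff is 23 + 84.42 = 107.42.

107.42 credits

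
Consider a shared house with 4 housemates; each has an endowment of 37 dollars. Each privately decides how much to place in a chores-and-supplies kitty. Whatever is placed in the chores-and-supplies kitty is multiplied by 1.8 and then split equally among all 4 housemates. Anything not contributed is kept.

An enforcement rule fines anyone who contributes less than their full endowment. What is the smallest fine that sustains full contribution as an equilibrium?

20.35 dollars

Given the others contribute fully, the best deviation is to contribute 0 (any partial contribution still incurs the fine and gives up units whose private return 0.4500 is below 1).
Deviating from 37 to 0 saves 37 dollars but forfeits the deviator's share of the drop in the chores-and-supplies kitty: 1.8/4 × 37 = 16.65.
So the deviation gain is 37 − 16.65 = 20.35, and the fine must be at least 20.35 dollars to wipe it out.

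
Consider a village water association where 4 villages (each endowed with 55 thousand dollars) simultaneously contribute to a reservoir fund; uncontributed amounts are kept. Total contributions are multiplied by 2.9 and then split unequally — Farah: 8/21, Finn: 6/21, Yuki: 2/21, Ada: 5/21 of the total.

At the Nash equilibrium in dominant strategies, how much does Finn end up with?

100.57 thousand dollars

Each unit j contributes comes back to j as 2.9 × (j's share), so j prefers to contribute only if that share exceeds 1/2.9 = 0.3448; otherwise keeping the unit dominates.
Only Farah (8/21) clears that bar, contributing 55; the remaining 3 contribute 0. Total contributed: 55.
Finn keeps 55 and receives 2.9 × 55 × 6/21 = 45.57 from the reservoir fund, for a payoff of 100.57.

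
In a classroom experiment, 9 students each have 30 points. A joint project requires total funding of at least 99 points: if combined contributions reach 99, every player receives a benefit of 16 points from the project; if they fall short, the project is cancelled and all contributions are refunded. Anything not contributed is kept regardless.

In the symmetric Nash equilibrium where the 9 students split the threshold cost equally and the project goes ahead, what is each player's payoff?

Equal share of the threshold: 99/9 = 11.
At this profile no one gains by cutting their contribution: any cut drops the total below 99, the project is cancelled, contributions are refunded, and the deviator ends with 30, which is less than 30 − 11 + 16 = 35. Contributing more than 11 just wastes the excess. So contributing exactly 11 is a best response.
Each player's payoff: 30 − 11 + 16 = 35.

35 points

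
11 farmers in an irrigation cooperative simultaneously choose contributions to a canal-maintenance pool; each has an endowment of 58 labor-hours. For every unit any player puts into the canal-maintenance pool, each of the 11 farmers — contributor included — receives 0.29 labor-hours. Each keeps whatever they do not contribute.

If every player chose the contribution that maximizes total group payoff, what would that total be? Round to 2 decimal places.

2035.22 labor-hours

Each contributed unit returns 3.190 to the group as a whole (0.29 to each of 11 players), which exceeds 1, so the social optimum is full contribution: group total = 3.190 × 638 = 2035.22.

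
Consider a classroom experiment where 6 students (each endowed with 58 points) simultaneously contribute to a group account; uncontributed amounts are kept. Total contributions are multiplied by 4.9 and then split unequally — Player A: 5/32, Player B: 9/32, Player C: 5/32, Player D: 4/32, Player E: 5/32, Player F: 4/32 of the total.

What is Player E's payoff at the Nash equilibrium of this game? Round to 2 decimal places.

102.41 points

For player j, contributing a unit is worthwhile iff 4.9 × (j's share) ≥ 1, i.e. iff j's share is at least 0.2041.
Only Player B (9/32) clears that bar, contributing 58; the remaining 5 contribute 0. Total contributed: 58.
Player E keeps 58 and receives 4.9 × 58 × 5/32 = 44.41 from the group account, for a payoff of 102.41.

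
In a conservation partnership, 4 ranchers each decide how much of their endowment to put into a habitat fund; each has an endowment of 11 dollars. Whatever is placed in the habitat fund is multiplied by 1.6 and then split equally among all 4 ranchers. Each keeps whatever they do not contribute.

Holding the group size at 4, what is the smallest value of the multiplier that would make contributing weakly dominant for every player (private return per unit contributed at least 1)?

4

A contributed unit returns (multiplier)/4 to its contributor.
This reaches 1 exactly when the multiplier is 4.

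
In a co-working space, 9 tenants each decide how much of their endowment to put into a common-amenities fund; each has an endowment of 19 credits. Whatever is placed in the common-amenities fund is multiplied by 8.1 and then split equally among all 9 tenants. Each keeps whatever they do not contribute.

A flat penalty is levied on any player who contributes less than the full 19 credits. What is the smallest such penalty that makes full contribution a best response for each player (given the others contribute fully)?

Given the others contribute fully, the best deviation is to contribute 0 (any partial contribution still incurs the fine and gives up units whose private return 0.9000 is below 1).
Deviating from 19 to 0 saves 19 credits but forfeits the deviator's share of the drop in the common-amenities fund: 8.1/9 × 19 = 17.10.
So the deviation gain is 19 − 17.10 = 1.90, and the fine must be at least 1.90 credits to wipe it out.

1.90 credits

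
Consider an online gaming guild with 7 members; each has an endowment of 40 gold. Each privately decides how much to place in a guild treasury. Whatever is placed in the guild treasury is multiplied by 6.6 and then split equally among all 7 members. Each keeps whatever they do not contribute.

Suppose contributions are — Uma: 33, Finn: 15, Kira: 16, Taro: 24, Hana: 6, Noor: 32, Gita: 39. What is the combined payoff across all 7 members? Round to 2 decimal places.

Total contributed: 33 + 15 + 16 + 24 + 6 + 32 + 39 = 165; total kept: 7 × 40 − 165 = 115.
The guild treasury pays out 6.6 × 165 = 1089.00 in aggregate.
Group total = 115 + 1089.00 = 1204.00.

1204.00 gold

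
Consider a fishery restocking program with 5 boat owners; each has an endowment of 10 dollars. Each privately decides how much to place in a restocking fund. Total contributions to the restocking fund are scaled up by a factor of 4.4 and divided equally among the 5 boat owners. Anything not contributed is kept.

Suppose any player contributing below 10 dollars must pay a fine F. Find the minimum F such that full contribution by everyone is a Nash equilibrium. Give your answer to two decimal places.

1.20 dollars

Given the others contribute fully, the best deviation is to contribute 0 (any partial contribution still incurs the fine and gives up units whose private return 0.8800 is below 1).
Deviating from 10 to 0 saves 10 dollars but forfeits the deviator's share of the drop in the restocking fund: 4.4/5 × 10 = 8.80.
So the deviation gain is 10 − 8.80 = 1.20, and the fine must be at least 1.20 dollars to wipe it out.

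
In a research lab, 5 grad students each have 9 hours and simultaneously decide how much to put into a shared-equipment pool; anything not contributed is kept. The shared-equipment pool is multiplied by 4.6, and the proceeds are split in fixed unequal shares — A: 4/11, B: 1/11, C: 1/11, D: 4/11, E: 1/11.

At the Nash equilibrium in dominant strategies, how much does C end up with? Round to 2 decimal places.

For player j, contributing a unit is worthwhile iff 4.6 × (j's share) ≥ 1, i.e. iff j's share is at least 0.2174.
A and D clear that bar, contributing 9 each; the remaining 3 contribute 0. Total contributed: 18.
C keeps 9 and receives 4.6 × 18 × 1/11 = 7.53 from the shared-equipment pool, for a payoff of 16.53.

16.53 hours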